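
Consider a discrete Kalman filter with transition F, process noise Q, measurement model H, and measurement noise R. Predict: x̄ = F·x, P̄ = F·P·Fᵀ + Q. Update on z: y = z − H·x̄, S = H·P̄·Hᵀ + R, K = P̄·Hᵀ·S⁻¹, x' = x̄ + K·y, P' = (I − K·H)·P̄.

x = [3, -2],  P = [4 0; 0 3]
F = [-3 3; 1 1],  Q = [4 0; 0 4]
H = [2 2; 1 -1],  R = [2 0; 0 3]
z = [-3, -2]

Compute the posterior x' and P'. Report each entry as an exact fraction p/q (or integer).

x' = [-12197/6343, 2379/6343]
P' = [5297/6343 -3649/6343; -3649/6343 5129/6343]

x̄ = F·x = [-15, 1]
P̄ = F·P·Fᵀ + Q = [67 -3; -3 11]
y = z − H·x̄ = [25, 14]
S = H·P̄·Hᵀ + R = [290 112; 112 87]
K = P̄·Hᵀ·S⁻¹ = [1648/6343 2982/6343; 1480/6343 -2926/6343]
x' = x̄ + K·y = [-12197/6343, 2379/6343]
P' = (I − K·H)·P̄ = [5297/6343 -3649/6343; -3649/6343 5129/6343]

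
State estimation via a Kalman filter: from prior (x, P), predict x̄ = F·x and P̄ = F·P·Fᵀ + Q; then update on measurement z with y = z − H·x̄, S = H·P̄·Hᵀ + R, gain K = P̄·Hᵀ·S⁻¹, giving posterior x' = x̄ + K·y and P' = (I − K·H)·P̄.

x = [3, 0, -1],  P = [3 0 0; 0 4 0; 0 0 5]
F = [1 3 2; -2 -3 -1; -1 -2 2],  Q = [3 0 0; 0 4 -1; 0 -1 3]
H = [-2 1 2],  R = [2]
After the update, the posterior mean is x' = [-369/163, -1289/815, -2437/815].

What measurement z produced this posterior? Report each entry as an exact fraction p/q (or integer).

z = [-3]

x̄ = F·x = [1, -5, -5]
P̄ = F·P·Fᵀ + Q = [62 -52 -7; -52 57 19; -7 19 42]
S = H·P̄·Hᵀ + R = [815]
K = P̄·Hᵀ·S⁻¹ = [-38/163; 199/815; 117/815]
x' − x̄ = [-532/163, 2786/815, 1638/815] = K·y
y = (KᵀK)⁻¹·Kᵀ·(x' − x̄) = [14]
z = y + H·x̄ = [14] + [-17] = [-3]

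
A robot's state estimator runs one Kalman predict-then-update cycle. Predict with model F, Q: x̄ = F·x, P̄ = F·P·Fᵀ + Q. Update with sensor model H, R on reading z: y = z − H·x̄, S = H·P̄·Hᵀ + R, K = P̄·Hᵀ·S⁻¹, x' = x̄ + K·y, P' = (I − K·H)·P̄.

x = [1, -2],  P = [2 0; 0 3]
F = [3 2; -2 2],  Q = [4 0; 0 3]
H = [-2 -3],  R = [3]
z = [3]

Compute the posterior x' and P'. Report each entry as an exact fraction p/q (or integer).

x̄ = F·x = [-1, -6]
P̄ = F·P·Fᵀ + Q = [34 0; 0 23]
y = z − H·x̄ = [-17]
S = H·P̄·Hᵀ + R = [346]
K = P̄·Hᵀ·S⁻¹ = [-34/173; -69/346]
x' = x̄ + K·y = [405/173, -903/346]
P' = (I − K·H)·P̄ = [3570/173 -2346/173; -2346/173 3197/346]

x' = [405/173, -903/346]
P' = [3570/173 -2346/173; -2346/173 3197/346]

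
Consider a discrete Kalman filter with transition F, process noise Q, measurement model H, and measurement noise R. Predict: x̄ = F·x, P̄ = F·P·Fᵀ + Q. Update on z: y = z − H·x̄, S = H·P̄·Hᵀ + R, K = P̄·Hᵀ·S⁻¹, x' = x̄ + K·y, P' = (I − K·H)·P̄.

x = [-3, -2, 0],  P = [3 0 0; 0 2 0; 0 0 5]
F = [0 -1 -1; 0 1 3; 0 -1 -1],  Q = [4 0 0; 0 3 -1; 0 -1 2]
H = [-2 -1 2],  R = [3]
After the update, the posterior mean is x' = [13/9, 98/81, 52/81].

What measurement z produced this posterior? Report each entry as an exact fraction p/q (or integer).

x̄ = F·x = [2, -2, 2]
P̄ = F·P·Fᵀ + Q = [11 -17 7; -17 50 -18; 7 -18 9]
S = H·P̄·Hᵀ + R = [81]
K = P̄·Hᵀ·S⁻¹ = [1/9; -52/81; 22/81]
x' − x̄ = [-5/9, 260/81, -110/81] = K·y
y = (KᵀK)⁻¹·Kᵀ·(x' − x̄) = [-5]
z = y + H·x̄ = [-5] + [2] = [-3]

z = [-3]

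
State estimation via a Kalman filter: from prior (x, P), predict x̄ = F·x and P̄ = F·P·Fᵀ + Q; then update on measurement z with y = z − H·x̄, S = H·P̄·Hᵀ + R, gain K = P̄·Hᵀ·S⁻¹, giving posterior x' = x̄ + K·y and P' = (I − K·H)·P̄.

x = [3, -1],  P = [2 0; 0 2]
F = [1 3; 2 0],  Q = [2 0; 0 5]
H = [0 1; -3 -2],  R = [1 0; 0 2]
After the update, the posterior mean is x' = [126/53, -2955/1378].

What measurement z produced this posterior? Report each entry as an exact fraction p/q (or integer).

x̄ = F·x = [0, 6]
P̄ = F·P·Fᵀ + Q = [22 4; 4 13]
S = H·P̄·Hᵀ + R = [14 -38; -38 300]
K = P̄·Hᵀ·S⁻¹ = [-31/53 -17/53; 614/689 -19/1378]
x' − x̄ = [126/53, -11223/1378] = K·y
y = (KᵀK)⁻¹·Kᵀ·(x' − x̄) = [-9, 9]
z = y + H·x̄ = [-9, 9] + [6, -12] = [-3, -3]

z = [-3, -3]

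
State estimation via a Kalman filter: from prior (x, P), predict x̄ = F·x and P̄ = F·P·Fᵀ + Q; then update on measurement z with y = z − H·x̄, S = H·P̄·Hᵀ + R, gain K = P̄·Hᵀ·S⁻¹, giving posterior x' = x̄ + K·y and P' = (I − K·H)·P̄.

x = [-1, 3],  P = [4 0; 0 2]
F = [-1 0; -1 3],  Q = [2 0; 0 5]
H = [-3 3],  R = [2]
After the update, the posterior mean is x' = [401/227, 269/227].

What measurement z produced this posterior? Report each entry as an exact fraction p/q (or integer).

z = [-2]

x̄ = F·x = [1, 10]
P̄ = F·P·Fᵀ + Q = [6 4; 4 27]
S = H·P̄·Hᵀ + R = [227]
K = P̄·Hᵀ·S⁻¹ = [-6/227; 69/227]
x' − x̄ = [174/227, -2001/227] = K·y
y = (KᵀK)⁻¹·Kᵀ·(x' − x̄) = [-29]
z = y + H·x̄ = [-29] + [27] = [-2]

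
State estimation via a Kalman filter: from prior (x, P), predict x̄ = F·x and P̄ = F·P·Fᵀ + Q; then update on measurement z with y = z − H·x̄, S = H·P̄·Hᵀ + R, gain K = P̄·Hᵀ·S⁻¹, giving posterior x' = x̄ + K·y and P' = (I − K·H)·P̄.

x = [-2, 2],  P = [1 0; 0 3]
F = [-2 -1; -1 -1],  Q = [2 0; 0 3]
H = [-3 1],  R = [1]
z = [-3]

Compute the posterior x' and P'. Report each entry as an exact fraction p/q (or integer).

x̄ = F·x = [2, 0]
P̄ = F·P·Fᵀ + Q = [9 5; 5 7]
y = z − H·x̄ = [3]
S = H·P̄·Hᵀ + R = [59]
K = P̄·Hᵀ·S⁻¹ = [-22/59; -8/59]
x' = x̄ + K·y = [52/59, -24/59]
P' = (I − K·H)·P̄ = [47/59 119/59; 119/59 349/59]

x' = [52/59, -24/59]
P' = [47/59 119/59; 119/59 349/59]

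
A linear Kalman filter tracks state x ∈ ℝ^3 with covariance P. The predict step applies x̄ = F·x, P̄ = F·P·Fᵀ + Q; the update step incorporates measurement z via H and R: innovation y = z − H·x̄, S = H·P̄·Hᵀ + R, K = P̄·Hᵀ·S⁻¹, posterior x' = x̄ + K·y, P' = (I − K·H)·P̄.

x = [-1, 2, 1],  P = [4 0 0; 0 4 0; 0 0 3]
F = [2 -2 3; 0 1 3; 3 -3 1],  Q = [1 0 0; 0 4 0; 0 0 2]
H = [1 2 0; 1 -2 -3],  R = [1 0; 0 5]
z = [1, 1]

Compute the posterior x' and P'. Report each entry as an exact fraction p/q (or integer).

x' = [-74477/68699, 74085/68699, -104062/68699]
P' = [512619/68699 -251912/68699 369546/68699; -251912/68699 140821/68699 -193023/68699; 369546/68699 -193023/68699 309619/68699]

x̄ = F·x = [-3, 5, -8]
P̄ = F·P·Fᵀ + Q = [60 19 57; 19 35 -3; 57 -3 77]
y = z − H·x̄ = [-6, -10]
S = H·P̄·Hᵀ + R = [277 -233; -233 444]
K = P̄·Hᵀ·S⁻¹ = [8795/68699 -18439/68699; 29730/68699 9103/68699; -16500/68699 -34653/68699]
x' = x̄ + K·y = [-74477/68699, 74085/68699, -104062/68699]
P' = (I − K·H)·P̄ = [512619/68699 -251912/68699 369546/68699; -251912/68699 140821/68699 -193023/68699; 369546/68699 -193023/68699 309619/68699]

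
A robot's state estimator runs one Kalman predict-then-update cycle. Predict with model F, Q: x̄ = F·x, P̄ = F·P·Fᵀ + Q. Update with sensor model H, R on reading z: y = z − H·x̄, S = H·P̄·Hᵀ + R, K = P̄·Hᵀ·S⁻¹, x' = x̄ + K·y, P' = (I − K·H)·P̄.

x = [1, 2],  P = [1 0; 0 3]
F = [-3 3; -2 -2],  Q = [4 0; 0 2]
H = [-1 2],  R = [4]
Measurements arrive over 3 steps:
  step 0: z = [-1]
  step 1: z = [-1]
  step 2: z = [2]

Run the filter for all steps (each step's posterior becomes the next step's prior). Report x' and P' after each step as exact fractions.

step 0: x' = [-101/41, -78/41], P' = [616/41 276/41; 276/41 162/41]
step 1: x' = [-16267/6537, -10714/6537], P' = [221636/6537 114068/6537; 114068/6537 65114/6537]
step 2: x' = [-1405904/2556883, 1932122/2556883], P' = [82363516/2556883 42506348/2556883; 42506348/2556883 24459278/2556883]

step 0: x̄ = F·x = [3, -6]
step 0: P̄ = F·P·Fᵀ + Q = [40 -12; -12 18]
step 0: y = z − H·x̄ = [14]
step 0: S = H·P̄·Hᵀ + R = [164]
step 0: K = P̄·Hᵀ·S⁻¹ = [-16/41; 12/41]
step 0: x' = x̄ + K·y = [-101/41, -78/41]
step 0: P' = (I − K·H)·P̄ = [616/41 276/41; 276/41 162/41]
step 1: x̄ = F·x = [69/41, 358/41]
step 1: P̄ = F·P·Fᵀ + Q = [2198/41 2724/41; 2724/41 5402/41]
step 1: y = z − H·x̄ = [-688/41]
step 1: S = H·P̄·Hᵀ + R = [13074/41]
step 1: K = P̄·Hᵀ·S⁻¹ = [1625/6537; 4040/6537]
step 1: x' = x̄ + K·y = [-16267/6537, -10714/6537]
step 1: P' = (I − K·H)·P̄ = [221636/6537 114068/6537; 114068/6537 65114/6537]
step 2: x̄ = F·x = [5553/2179, 53962/6537]
step 2: P̄ = F·P·Fᵀ + Q = [184558/2179 313044/2179; 313044/2179 2072618/6537]
step 2: y = z − H·x̄ = [-78191/6537]
step 2: S = H·P̄·Hᵀ + R = [5113766/6537]
step 2: K = P̄·Hᵀ·S⁻¹ = [662295/2556883; 1603052/2556883]
step 2: x' = x̄ + K·y = [-1405904/2556883, 1932122/2556883]
step 2: P' = (I − K·H)·P̄ = [82363516/2556883 42506348/2556883; 42506348/2556883 24459278/2556883]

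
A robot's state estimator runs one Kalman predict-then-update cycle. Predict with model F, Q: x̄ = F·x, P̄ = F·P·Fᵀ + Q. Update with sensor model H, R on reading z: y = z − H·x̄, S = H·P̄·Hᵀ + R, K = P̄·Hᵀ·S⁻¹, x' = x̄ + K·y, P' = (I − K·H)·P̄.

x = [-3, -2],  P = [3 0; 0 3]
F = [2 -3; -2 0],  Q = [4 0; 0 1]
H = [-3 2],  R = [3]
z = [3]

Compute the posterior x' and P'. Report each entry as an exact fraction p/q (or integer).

x̄ = F·x = [0, 6]
P̄ = F·P·Fᵀ + Q = [43 -12; -12 13]
y = z − H·x̄ = [-9]
S = H·P̄·Hᵀ + R = [586]
K = P̄·Hᵀ·S⁻¹ = [-153/586; 31/293]
x' = x̄ + K·y = [1377/586, 1479/293]
P' = (I − K·H)·P̄ = [1789/586 1227/293; 1227/293 1887/293]

x' = [1377/586, 1479/293]
P' = [1789/586 1227/293; 1227/293 1887/293]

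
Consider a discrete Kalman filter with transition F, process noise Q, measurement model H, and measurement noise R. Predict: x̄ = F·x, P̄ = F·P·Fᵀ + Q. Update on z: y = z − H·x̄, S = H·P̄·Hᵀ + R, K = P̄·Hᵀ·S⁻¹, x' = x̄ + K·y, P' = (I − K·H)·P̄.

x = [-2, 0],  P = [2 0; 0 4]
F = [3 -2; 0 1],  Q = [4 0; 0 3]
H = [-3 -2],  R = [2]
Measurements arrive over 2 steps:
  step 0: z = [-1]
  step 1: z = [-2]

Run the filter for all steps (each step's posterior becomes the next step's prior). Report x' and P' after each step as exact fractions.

step 0: x̄ = F·x = [-6, 0]
step 0: P̄ = F·P·Fᵀ + Q = [38 -8; -8 7]
step 0: y = z − H·x̄ = [-19]
step 0: S = H·P̄·Hᵀ + R = [276]
step 0: K = P̄·Hᵀ·S⁻¹ = [-49/138; 5/138]
step 0: x' = x̄ + K·y = [103/138, -95/138]
step 0: P' = (I − K·H)·P̄ = [221/69 -307/69; -307/69 458/69]
step 1: x̄ = F·x = [499/138, -95/138]
step 1: P̄ = F·P·Fᵀ + Q = [7781/69 -1837/69; -1837/69 665/69]
step 1: y = z − H·x̄ = [1031/138]
step 1: S = H·P̄·Hᵀ + R = [50783/69]
step 1: K = P̄·Hᵀ·S⁻¹ = [-19669/50783; 4181/50783]
step 1: x' = x̄ + K·y = [36681/50783, -3723/50783]
step 1: P' = (I − K·H)·P̄ = [119898/50783 -160178/50783; -160178/50783 236086/50783]

step 0: x' = [103/138, -95/138], P' = [221/69 -307/69; -307/69 458/69]
step 1: x' = [36681/50783, -3723/50783], P' = [119898/50783 -160178/50783; -160178/50783 236086/50783]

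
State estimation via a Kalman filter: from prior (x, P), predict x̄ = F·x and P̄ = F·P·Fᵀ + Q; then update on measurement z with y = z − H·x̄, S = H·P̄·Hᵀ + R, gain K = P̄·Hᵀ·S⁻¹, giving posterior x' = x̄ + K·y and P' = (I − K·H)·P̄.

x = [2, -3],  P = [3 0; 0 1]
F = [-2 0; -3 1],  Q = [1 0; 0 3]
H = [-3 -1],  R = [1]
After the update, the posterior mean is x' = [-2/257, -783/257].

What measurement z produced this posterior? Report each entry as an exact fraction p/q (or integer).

x̄ = F·x = [-4, -9]
P̄ = F·P·Fᵀ + Q = [13 18; 18 31]
S = H·P̄·Hᵀ + R = [257]
K = P̄·Hᵀ·S⁻¹ = [-57/257; -85/257]
x' − x̄ = [1026/257, 1530/257] = K·y
y = (KᵀK)⁻¹·Kᵀ·(x' − x̄) = [-18]
z = y + H·x̄ = [-18] + [21] = [3]

z = [3]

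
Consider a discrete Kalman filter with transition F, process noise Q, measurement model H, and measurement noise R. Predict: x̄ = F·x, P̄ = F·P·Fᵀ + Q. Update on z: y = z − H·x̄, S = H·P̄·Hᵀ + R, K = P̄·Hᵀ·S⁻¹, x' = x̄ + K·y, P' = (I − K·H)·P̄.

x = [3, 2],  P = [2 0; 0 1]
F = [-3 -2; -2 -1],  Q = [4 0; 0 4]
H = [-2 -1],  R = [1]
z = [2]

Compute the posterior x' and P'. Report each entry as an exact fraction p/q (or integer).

x' = [-25/29, -40/87]
P' = [28/29 -45/29; -45/29 581/174]

x̄ = F·x = [-13, -8]
P̄ = F·P·Fᵀ + Q = [26 14; 14 13]
y = z − H·x̄ = [-32]
S = H·P̄·Hᵀ + R = [174]
K = P̄·Hᵀ·S⁻¹ = [-11/29; -41/174]
x' = x̄ + K·y = [-25/29, -40/87]
P' = (I − K·H)·P̄ = [28/29 -45/29; -45/29 581/174]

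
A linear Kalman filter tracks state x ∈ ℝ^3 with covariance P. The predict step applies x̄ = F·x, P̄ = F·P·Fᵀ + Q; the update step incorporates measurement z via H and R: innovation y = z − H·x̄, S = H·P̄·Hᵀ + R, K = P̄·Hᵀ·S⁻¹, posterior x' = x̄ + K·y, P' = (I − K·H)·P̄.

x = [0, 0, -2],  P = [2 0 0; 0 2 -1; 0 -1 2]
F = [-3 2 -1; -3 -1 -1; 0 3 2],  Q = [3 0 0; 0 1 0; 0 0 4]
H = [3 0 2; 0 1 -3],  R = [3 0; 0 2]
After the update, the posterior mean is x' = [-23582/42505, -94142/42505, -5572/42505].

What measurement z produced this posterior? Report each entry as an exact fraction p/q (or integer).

z = [-2, -2]

x̄ = F·x = [2, 2, -4]
P̄ = F·P·Fᵀ + Q = [35 17 7; 17 21 -5; 7 -5 18]
S = H·P̄·Hᵀ + R = [474 -130; -130 215]
K = P̄·Hᵀ·S⁻¹ = [5013/17002 6787/42505; 2699/17002 11197/42505; 917/17002 -10278/42505]
x' − x̄ = [-108592/42505, -179152/42505, 164448/42505] = K·y
y = (KᵀK)⁻¹·Kᵀ·(x' − x̄) = [0, -16]
z = y + H·x̄ = [0, -16] + [-2, 14] = [-2, -2]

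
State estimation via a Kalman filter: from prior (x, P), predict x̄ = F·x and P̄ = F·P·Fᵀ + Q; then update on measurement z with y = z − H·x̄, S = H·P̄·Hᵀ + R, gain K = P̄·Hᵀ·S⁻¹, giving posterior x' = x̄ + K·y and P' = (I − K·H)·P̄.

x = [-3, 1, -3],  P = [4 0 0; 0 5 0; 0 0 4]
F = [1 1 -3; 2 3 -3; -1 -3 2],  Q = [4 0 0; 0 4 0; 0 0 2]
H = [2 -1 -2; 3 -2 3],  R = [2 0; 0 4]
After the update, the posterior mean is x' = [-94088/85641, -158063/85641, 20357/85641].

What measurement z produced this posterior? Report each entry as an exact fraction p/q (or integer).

z = [-1, 1]

x̄ = F·x = [7, 6, -6]
P̄ = F·P·Fᵀ + Q = [49 59 -43; 59 101 -77; -43 -77 67]
S = H·P̄·Hᵀ + R = [367 -396; -396 894]
K = P̄·Hᵀ·S⁻¹ = [12025/28547 6400/85641; 8583/28547 -13118/85641; -6391/28547 13157/85641]
x' − x̄ = [-693575/85641, -671909/85641, 534203/85641] = K·y
y = (KᵀK)⁻¹·Kᵀ·(x' − x̄) = [-21, 10]
z = y + H·x̄ = [-21, 10] + [20, -9] = [-1, 1]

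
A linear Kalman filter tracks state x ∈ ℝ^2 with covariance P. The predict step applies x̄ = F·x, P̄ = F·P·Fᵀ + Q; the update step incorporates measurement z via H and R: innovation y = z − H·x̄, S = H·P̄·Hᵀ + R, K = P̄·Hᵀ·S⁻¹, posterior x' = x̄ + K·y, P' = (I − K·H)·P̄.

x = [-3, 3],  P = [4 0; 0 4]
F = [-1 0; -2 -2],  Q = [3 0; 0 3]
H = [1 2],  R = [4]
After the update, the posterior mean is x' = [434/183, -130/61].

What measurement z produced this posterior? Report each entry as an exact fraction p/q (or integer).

x̄ = F·x = [3, 0]
P̄ = F·P·Fᵀ + Q = [7 8; 8 35]
S = H·P̄·Hᵀ + R = [183]
K = P̄·Hᵀ·S⁻¹ = [23/183; 26/61]
x' − x̄ = [-115/183, -130/61] = K·y
y = (KᵀK)⁻¹·Kᵀ·(x' − x̄) = [-5]
z = y + H·x̄ = [-5] + [3] = [-2]

z = [-2]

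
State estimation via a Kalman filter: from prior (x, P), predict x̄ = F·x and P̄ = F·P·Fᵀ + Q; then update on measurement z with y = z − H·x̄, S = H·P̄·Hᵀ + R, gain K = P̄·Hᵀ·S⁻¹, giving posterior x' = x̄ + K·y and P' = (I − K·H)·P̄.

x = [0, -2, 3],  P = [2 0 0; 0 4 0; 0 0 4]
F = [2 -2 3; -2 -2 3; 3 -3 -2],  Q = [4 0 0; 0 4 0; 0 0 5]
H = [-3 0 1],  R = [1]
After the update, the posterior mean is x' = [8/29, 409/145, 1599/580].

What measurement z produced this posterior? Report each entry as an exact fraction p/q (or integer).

z = [2]

x̄ = F·x = [13, 13, 0]
P̄ = F·P·Fᵀ + Q = [64 44 12; 44 64 -12; 12 -12 75]
S = H·P̄·Hᵀ + R = [580]
K = P̄·Hᵀ·S⁻¹ = [-9/29; -36/145; 39/580]
x' − x̄ = [-369/29, -1476/145, 1599/580] = K·y
y = (KᵀK)⁻¹·Kᵀ·(x' − x̄) = [41]
z = y + H·x̄ = [41] + [-39] = [2]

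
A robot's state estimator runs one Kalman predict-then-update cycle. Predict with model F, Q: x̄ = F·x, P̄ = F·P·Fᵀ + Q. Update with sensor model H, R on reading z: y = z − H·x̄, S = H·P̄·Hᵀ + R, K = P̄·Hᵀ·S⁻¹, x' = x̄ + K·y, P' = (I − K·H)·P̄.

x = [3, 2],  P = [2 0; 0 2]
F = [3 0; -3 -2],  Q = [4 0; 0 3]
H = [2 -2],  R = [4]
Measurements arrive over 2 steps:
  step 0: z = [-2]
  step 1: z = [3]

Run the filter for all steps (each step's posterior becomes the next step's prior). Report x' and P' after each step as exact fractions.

step 0: x̄ = F·x = [9, -13]
step 0: P̄ = F·P·Fᵀ + Q = [22 -18; -18 29]
step 0: y = z − H·x̄ = [-46]
step 0: S = H·P̄·Hᵀ + R = [352]
step 0: K = P̄·Hᵀ·S⁻¹ = [5/22; -47/176]
step 0: x' = x̄ + K·y = [-16/11, -63/88]
step 0: P' = (I − K·H)·P̄ = [42/11 37/11; 37/11 343/88]
step 1: x̄ = F·x = [-48/11, 255/44]
step 1: P̄ = F·P·Fᵀ + Q = [422/11 -600/11; -600/11 2053/22]
step 1: y = z − H·x̄ = [513/22]
step 1: S = H·P̄·Hᵀ + R = [10638/11]
step 1: K = P̄·Hᵀ·S⁻¹ = [1022/5319; -3253/10638]
step 1: x' = x̄ + K·y = [23/197, -263/197]
step 1: P' = (I − K·H)·P̄ = [14150/5319 12106/5319; 12106/5319 15359/5319]

step 0: x' = [-16/11, -63/88], P' = [42/11 37/11; 37/11 343/88]
step 1: x' = [23/197, -263/197], P' = [14150/5319 12106/5319; 12106/5319 15359/5319]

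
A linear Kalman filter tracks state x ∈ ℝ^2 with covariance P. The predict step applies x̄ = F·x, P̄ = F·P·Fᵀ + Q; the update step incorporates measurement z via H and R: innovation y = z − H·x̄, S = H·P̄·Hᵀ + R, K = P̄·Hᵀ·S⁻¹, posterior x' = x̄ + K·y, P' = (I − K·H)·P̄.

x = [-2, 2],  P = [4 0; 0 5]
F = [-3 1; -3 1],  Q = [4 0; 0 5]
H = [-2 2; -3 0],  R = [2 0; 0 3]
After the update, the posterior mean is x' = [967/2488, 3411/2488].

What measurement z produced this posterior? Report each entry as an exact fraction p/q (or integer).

z = [2, -1]

x̄ = F·x = [8, 8]
P̄ = F·P·Fᵀ + Q = [45 41; 41 46]
S = H·P̄·Hᵀ + R = [38 24; 24 408]
K = P̄·Hᵀ·S⁻¹ = [-1/622 -823/2488; 293/622 -819/2488]
x' − x̄ = [-18937/2488, -16493/2488] = K·y
y = (KᵀK)⁻¹·Kᵀ·(x' − x̄) = [2, 23]
z = y + H·x̄ = [2, 23] + [0, -24] = [2, -1]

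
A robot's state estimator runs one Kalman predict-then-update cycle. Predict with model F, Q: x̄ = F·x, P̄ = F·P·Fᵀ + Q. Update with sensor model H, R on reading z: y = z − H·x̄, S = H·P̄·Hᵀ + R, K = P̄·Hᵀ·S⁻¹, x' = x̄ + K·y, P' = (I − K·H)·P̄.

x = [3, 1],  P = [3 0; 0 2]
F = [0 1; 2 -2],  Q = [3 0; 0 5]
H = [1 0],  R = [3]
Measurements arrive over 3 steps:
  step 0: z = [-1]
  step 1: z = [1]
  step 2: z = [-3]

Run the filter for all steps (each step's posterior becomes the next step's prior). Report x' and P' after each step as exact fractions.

step 0: x' = [-1/4, 5], P' = [15/8 -3/2; -3/2 23]
step 1: x' = [41/29, -217/58], P' = [78/29 -147/29; -147/29 1955/58]
step 2: x' = [-7038/2303, 20410/2303], P' = [6387/2303 -13494/2303; -13494/2303 91363/2303]

step 0: x̄ = F·x = [1, 4]
step 0: P̄ = F·P·Fᵀ + Q = [5 -4; -4 25]
step 0: y = z − H·x̄ = [-2]
step 0: S = H·P̄·Hᵀ + R = [8]
step 0: K = P̄·Hᵀ·S⁻¹ = [5/8; -1/2]
step 0: x' = x̄ + K·y = [-1/4, 5]
step 0: P' = (I − K·H)·P̄ = [15/8 -3/2; -3/2 23]
step 1: x̄ = F·x = [5, -21/2]
step 1: P̄ = F·P·Fᵀ + Q = [26 -49; -49 233/2]
step 1: y = z − H·x̄ = [-4]
step 1: S = H·P̄·Hᵀ + R = [29]
step 1: K = P̄·Hᵀ·S⁻¹ = [26/29; -49/29]
step 1: x' = x̄ + K·y = [41/29, -217/58]
step 1: P' = (I − K·H)·P̄ = [78/29 -147/29; -147/29 1955/58]
step 2: x̄ = F·x = [-217/58, 299/29]
step 2: P̄ = F·P·Fᵀ + Q = [2129/58 -2249/29; -2249/29 5543/29]
step 2: y = z − H·x̄ = [43/58]
step 2: S = H·P̄·Hᵀ + R = [2303/58]
step 2: K = P̄·Hᵀ·S⁻¹ = [2129/2303; -4498/2303]
step 2: x' = x̄ + K·y = [-7038/2303, 20410/2303]
step 2: P' = (I − K·H)·P̄ = [6387/2303 -13494/2303; -13494/2303 91363/2303]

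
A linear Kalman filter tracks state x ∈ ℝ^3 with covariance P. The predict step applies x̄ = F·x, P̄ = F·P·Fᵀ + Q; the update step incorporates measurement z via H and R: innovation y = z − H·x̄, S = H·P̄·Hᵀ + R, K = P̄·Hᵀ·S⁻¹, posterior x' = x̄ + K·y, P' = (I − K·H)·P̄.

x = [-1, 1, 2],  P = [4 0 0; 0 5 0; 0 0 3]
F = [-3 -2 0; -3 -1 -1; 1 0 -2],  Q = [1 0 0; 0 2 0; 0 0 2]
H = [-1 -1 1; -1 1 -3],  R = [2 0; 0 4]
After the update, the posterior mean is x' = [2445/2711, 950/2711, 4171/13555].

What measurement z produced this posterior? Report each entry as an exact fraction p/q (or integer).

z = [-1, -2]

x̄ = F·x = [1, 0, -5]
P̄ = F·P·Fᵀ + Q = [57 46 -12; 46 46 -6; -12 -6 18]
S = H·P̄·Hᵀ + R = [251 -91; -91 141]
K = P̄·Hᵀ·S⁻¹ = [-1394/2711 -419/2711; -1218/2711 -440/2711; 354/13555 -4386/13555]
x' − x̄ = [-266/2711, 950/2711, 71946/13555] = K·y
y = (KᵀK)⁻¹·Kᵀ·(x' − x̄) = [5, -16]
z = y + H·x̄ = [5, -16] + [-6, 14] = [-1, -2]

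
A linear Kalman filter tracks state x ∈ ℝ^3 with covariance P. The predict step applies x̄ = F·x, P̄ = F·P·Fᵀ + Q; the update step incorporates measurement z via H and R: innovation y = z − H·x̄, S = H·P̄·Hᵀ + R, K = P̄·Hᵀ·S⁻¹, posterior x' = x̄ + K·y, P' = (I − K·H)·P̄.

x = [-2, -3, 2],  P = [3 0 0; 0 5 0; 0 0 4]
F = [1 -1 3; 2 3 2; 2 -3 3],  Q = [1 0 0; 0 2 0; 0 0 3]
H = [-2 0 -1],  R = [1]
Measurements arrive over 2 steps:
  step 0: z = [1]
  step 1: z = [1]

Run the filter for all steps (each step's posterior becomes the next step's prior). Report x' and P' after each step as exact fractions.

step 0: x' = [-287/505, -5091/505, 19/101], P' = [1116/505 4488/505 -417/101; 4488/505 37434/505 -1791/101; -417/101 -1791/101 876/101]
step 1: x' = [-4420529/1788836, -21346203/1788836, 1011127/255548], P' = [5952595/1788836 24968481/1788836 -1637649/255548; 24968481/1788836 133764991/1788836 -7229739/255548; -1637649/255548 -7229739/255548 3404589/255548]

step 0: x̄ = F·x = [7, -9, 11]
step 0: P̄ = F·P·Fᵀ + Q = [45 15 57; 15 75 -9; 57 -9 96]
step 0: y = z − H·x̄ = [26]
step 0: S = H·P̄·Hᵀ + R = [505]
step 0: K = P̄·Hᵀ·S⁻¹ = [-147/505; -21/505; -42/101]
step 0: x' = x̄ + K·y = [-287/505, -5091/505, 19/101]
step 0: P' = (I − K·H)·P̄ = [1116/505 4488/505 -417/101; 4488/505 37434/505 -1791/101; -417/101 -1791/101 876/101]
step 1: x̄ = F·x = [5089/505, -15657/505, 14984/505]
step 1: P̄ = F·P·Fᵀ + Q = [110719/505 -158667/505 220209/505; -158667/505 289616/505 -353877/505; 220209/505 -353877/505 464619/505]
step 1: y = z − H·x̄ = [25667/505]
step 1: S = H·P̄·Hᵀ + R = [1788836/505]
step 1: K = P̄·Hᵀ·S⁻¹ = [-441647/1788836; 671211/1788836; -129291/255548]
step 1: x' = x̄ + K·y = [-4420529/1788836, -21346203/1788836, 1011127/255548]
step 1: P' = (I − K·H)·P̄ = [5952595/1788836 24968481/1788836 -1637649/255548; 24968481/1788836 133764991/1788836 -7229739/255548; -1637649/255548 -7229739/255548 3404589/255548]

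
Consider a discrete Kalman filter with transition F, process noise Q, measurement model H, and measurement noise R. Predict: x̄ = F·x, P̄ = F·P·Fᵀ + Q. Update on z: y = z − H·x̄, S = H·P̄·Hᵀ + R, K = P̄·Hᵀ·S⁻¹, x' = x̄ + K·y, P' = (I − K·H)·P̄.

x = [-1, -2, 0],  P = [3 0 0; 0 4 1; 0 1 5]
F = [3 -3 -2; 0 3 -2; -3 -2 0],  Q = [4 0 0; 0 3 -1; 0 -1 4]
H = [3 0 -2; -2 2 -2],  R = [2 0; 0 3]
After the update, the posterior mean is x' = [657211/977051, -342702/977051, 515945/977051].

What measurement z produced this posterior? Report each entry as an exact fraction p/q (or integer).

x̄ = F·x = [3, -6, 7]
P̄ = F·P·Fᵀ + Q = [99 -16 1; -16 47 -21; 1 -21 47]
S = H·P̄·Hᵀ + R = [1069 -420; -420 1079]
K = P̄·Hᵀ·S⁻¹ = [220865/977051 -124108/977051; 64086/977051 177072/977051; -156149/977051 -185742/977051]
x' − x̄ = [-2273942/977051, 5519604/977051, -6323412/977051] = K·y
y = (KᵀK)⁻¹·Kᵀ·(x' − x̄) = [6, 29]
z = y + H·x̄ = [6, 29] + [-5, -32] = [1, -3]

z = [1, -3]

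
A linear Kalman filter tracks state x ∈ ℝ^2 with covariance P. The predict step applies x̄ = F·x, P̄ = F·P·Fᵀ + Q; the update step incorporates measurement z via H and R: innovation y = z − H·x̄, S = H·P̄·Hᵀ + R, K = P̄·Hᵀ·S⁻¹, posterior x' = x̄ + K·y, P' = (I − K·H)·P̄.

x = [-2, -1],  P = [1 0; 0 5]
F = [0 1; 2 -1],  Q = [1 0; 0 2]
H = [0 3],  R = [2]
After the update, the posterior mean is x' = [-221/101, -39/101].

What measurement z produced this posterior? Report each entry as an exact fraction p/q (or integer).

x̄ = F·x = [-1, -3]
P̄ = F·P·Fᵀ + Q = [6 -5; -5 11]
S = H·P̄·Hᵀ + R = [101]
K = P̄·Hᵀ·S⁻¹ = [-15/101; 33/101]
x' − x̄ = [-120/101, 264/101] = K·y
y = (KᵀK)⁻¹·Kᵀ·(x' − x̄) = [8]
z = y + H·x̄ = [8] + [-9] = [-1]

z = [-1]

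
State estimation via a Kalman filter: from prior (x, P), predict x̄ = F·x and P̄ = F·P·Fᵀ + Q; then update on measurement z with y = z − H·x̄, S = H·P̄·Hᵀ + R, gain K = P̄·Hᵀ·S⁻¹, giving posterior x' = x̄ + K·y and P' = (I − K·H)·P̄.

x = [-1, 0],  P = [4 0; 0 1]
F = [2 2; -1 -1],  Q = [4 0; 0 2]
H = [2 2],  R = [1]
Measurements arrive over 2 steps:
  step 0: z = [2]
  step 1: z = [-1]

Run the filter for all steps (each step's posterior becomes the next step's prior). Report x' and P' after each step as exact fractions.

step 0: x̄ = F·x = [-2, 1]
step 0: P̄ = F·P·Fᵀ + Q = [24 -10; -10 7]
step 0: y = z − H·x̄ = [4]
step 0: S = H·P̄·Hᵀ + R = [45]
step 0: K = P̄·Hᵀ·S⁻¹ = [28/45; -2/15]
step 0: x' = x̄ + K·y = [22/45, 7/15]
step 0: P' = (I − K·H)·P̄ = [296/45 -94/15; -94/15 31/5]
step 1: x̄ = F·x = [86/45, -43/45]
step 1: P̄ = F·P·Fᵀ + Q = [224/45 -22/45; -22/45 101/45]
step 1: y = z − H·x̄ = [-131/45]
step 1: S = H·P̄·Hᵀ + R = [1169/45]
step 1: K = P̄·Hᵀ·S⁻¹ = [404/1169; 158/1169]
step 1: x' = x̄ + K·y = [1058/1169, -1577/1169]
step 1: P' = (I − K·H)·P̄ = [2192/1169 -1990/1169; -1990/1169 2069/1169]

step 0: x' = [22/45, 7/15], P' = [296/45 -94/15; -94/15 31/5]
step 1: x' = [1058/1169, -1577/1169], P' = [2192/1169 -1990/1169; -1990/1169 2069/1169]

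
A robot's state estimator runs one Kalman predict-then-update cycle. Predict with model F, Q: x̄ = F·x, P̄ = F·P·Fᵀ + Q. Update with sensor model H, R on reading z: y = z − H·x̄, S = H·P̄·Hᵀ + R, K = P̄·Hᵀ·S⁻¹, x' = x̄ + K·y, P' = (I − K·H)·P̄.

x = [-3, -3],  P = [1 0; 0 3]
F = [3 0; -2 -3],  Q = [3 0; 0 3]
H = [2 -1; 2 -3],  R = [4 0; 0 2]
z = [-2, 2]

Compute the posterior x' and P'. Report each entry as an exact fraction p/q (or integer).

x' = [-4110/1969, -3884/1969]
P' = [3558/1969 2592/1969; 2592/1969 2300/1969]

x̄ = F·x = [-9, 15]
P̄ = F·P·Fᵀ + Q = [12 -6; -6 34]
y = z − H·x̄ = [31, 65]
S = H·P̄·Hᵀ + R = [110 198; 198 428]
K = P̄·Hᵀ·S⁻¹ = [1131/1969 -30/179; 721/1969 -78/179]
x' = x̄ + K·y = [-4110/1969, -3884/1969]
P' = (I − K·H)·P̄ = [3558/1969 2592/1969; 2592/1969 2300/1969]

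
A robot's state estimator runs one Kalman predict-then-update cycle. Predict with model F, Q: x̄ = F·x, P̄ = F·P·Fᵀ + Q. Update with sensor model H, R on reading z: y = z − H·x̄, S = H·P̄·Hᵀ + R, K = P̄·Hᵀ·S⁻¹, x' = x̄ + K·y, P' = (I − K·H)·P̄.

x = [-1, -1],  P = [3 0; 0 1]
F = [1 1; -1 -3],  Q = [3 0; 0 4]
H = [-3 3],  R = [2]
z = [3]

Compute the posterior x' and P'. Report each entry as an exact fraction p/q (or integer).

x' = [-49/317, 278/317]
P' = [698/317 672/317; 672/317 716/317]

x̄ = F·x = [-2, 4]
P̄ = F·P·Fᵀ + Q = [7 -6; -6 16]
y = z − H·x̄ = [-15]
S = H·P̄·Hᵀ + R = [317]
K = P̄·Hᵀ·S⁻¹ = [-39/317; 66/317]
x' = x̄ + K·y = [-49/317, 278/317]
P' = (I − K·H)·P̄ = [698/317 672/317; 672/317 716/317]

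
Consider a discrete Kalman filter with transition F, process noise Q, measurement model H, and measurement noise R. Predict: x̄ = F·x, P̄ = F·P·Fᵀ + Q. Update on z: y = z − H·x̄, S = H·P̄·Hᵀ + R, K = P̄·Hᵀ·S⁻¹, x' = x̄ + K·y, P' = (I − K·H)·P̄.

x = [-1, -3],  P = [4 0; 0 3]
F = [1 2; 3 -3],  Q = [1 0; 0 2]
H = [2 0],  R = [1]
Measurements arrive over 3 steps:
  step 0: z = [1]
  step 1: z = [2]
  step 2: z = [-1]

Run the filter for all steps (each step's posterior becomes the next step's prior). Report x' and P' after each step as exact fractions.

step 0: x̄ = F·x = [-7, 6]
step 0: P̄ = F·P·Fᵀ + Q = [17 -6; -6 65]
step 0: y = z − H·x̄ = [15]
step 0: S = H·P̄·Hᵀ + R = [69]
step 0: K = P̄·Hᵀ·S⁻¹ = [34/69; -4/23]
step 0: x' = x̄ + K·y = [9/23, 78/23]
step 0: P' = (I − K·H)·P̄ = [17/69 -2/23; -2/23 1447/23]
step 1: x̄ = F·x = [165/23, -9]
step 1: P̄ = F·P·Fᵀ + Q = [17426/69 -377; -377 572]
step 1: y = z − H·x̄ = [-284/23]
step 1: S = H·P̄·Hᵀ + R = [69773/69]
step 1: K = P̄·Hᵀ·S⁻¹ = [34852/69773; -52026/69773]
step 1: x' = x̄ + K·y = [70199/69773, 14451/69773]
step 1: P' = (I − K·H)·P̄ = [17426/69773 -26013/69773; -26013/69773 682552/69773]
step 2: x̄ = F·x = [99101/69773, 15204/6343]
step 2: P̄ = F·P·Fᵀ + Q = [2713355/69773 -374643/6343; -374643/6343 627962/6343]
step 2: y = z − H·x̄ = [-267975/69773]
step 2: S = H·P̄·Hᵀ + R = [10923193/69773]
step 2: K = P̄·Hᵀ·S⁻¹ = [5426710/10923193; -8242146/10923193]
step 2: x' = x̄ + K·y = [-5327609/10923193, 57837954/10923193]
step 2: P' = (I − K·H)·P̄ = [2713355/10923193 -4121073/10923193; -4121073/10923193 107776370/10923193]

step 0: x' = [9/23, 78/23], P' = [17/69 -2/23; -2/23 1447/23]
step 1: x' = [70199/69773, 14451/69773], P' = [17426/69773 -26013/69773; -26013/69773 682552/69773]
step 2: x' = [-5327609/10923193, 57837954/10923193], P' = [2713355/10923193 -4121073/10923193; -4121073/10923193 107776370/10923193]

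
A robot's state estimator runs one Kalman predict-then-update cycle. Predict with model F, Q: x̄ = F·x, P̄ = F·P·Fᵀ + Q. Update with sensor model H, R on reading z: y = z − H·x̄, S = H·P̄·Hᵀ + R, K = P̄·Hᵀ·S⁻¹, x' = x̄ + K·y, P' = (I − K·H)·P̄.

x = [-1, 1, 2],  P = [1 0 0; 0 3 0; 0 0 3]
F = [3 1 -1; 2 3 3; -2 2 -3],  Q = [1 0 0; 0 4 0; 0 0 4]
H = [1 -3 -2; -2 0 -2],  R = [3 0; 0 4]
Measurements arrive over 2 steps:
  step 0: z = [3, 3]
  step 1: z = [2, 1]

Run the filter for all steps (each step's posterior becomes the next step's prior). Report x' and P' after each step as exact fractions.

step 0: x' = [-69333/26452, -3885/1556, 6747/6613], P' = [332423/39678 19079/2334 -160159/19839; 19079/2334 20395/2334 -9949/1167; -160159/19839 -9949/1167 173677/19839]
step 1: x' = [-539088411/157026874, -3397206532/863647807, 5200272571/1727295614], P' = [989084959/157026874 916359959/157026874 -444408401/78513437; 916359959/157026874 10566648075/1727295614 -5047787093/863647807; -444408401/78513437 -5047787093/863647807 5190493459/863647807]

step 0: x̄ = F·x = [-4, 7, -2]
step 0: P̄ = F·P·Fᵀ + Q = [16 6 9; 6 62 -13; 9 -13 47]
step 0: y = z − H·x̄ = [24, -9]
step 0: S = H·P̄·Hᵀ + R = [537 132; 132 328]
step 0: K = P̄·Hᵀ·S⁻¹ = [5/19839 -4035/26452; -385/1167 273/1556; -38/19839 -2253/6613]
step 0: x' = x̄ + K·y = [-69333/26452, -3885/1556, 6747/6613]
step 0: P' = (I − K·H)·P̄ = [332423/39678 19079/2334 -160159/19839; 19079/2334 20395/2334 -9949/1167; -160159/19839 -9949/1167 173677/19839]
step 1: x̄ = F·x = [-75258/6613, -255837/26452, -18597/6613]
step 1: P̄ = F·P·Fᵀ + Q = [1378342/6613 553028/6613 828647/6613; 553028/6613 1694537/39678 917170/19839; 828647/6613 917170/19839 1811041/19839]
step 1: y = z − H·x̄ = [-562351/26452, -181097/6613]
step 1: S = H·P̄·Hᵀ + R = [20343791/39678 19403518/19839; 19403518/19839 43751152/19839]
step 1: K = P̄·Hᵀ·S⁻¹ = [2939781/78513437 -100268157/314053748; -238139384/863647807 15614637/3454591228; -42039350/863647807 -151000524/863647807]
step 1: x' = x̄ + K·y = [-539088411/157026874, -3397206532/863647807, 5200272571/1727295614]
step 1: P' = (I − K·H)·P̄ = [989084959/157026874 916359959/157026874 -444408401/78513437; 916359959/157026874 10566648075/1727295614 -5047787093/863647807; -444408401/78513437 -5047787093/863647807 5190493459/863647807]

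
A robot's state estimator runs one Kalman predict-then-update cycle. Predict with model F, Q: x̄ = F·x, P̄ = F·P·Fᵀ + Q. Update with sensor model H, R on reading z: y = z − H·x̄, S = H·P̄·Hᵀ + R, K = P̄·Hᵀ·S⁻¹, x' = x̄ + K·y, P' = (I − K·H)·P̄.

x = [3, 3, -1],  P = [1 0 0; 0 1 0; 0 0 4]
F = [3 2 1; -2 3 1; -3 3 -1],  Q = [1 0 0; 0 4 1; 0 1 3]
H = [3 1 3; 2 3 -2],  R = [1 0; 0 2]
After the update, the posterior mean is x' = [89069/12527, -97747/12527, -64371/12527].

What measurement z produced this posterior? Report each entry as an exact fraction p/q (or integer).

x̄ = F·x = [14, 2, 1]
P̄ = F·P·Fᵀ + Q = [18 4 -7; 4 21 12; -7 12 25]
S = H·P̄·Hᵀ + R = [379 149; 149 323]
K = P̄·Hᵀ·S⁻¹ = [2713/100216 17985/100216; 3821/25054 1883/25054; 12745/50108 -10223/50108]
x' − x̄ = [-86309/12527, -122801/12527, -76898/12527] = K·y
y = (KᵀK)⁻¹·Kᵀ·(x' − x̄) = [-49, -31]
z = y + H·x̄ = [-49, -31] + [47, 32] = [-2, 1]

z = [-2, 1]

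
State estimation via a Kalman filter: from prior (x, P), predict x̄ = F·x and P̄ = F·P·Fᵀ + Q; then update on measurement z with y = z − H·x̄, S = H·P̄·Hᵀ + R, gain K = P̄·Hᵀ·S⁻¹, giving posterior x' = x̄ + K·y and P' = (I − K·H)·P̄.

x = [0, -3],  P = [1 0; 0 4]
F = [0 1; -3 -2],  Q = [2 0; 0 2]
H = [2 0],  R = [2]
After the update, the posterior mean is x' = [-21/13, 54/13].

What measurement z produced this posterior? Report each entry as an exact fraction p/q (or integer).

x̄ = F·x = [-3, 6]
P̄ = F·P·Fᵀ + Q = [6 -8; -8 27]
S = H·P̄·Hᵀ + R = [26]
K = P̄·Hᵀ·S⁻¹ = [6/13; -8/13]
x' − x̄ = [18/13, -24/13] = K·y
y = (KᵀK)⁻¹·Kᵀ·(x' − x̄) = [3]
z = y + H·x̄ = [3] + [-6] = [-3]

z = [-3]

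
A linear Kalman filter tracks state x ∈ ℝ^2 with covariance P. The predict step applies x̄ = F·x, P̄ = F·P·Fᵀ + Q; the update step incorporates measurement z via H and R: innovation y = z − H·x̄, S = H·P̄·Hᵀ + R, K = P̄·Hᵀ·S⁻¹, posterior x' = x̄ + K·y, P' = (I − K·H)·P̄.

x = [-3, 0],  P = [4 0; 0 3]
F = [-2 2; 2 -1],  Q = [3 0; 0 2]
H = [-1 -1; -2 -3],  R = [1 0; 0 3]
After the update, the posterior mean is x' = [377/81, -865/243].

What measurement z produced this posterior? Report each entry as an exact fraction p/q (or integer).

x̄ = F·x = [6, -6]
P̄ = F·P·Fᵀ + Q = [31 -22; -22 21]
S = H·P̄·Hᵀ + R = [9 15; 15 52]
K = P̄·Hᵀ·S⁻¹ = [-176/81 19/27; 337/243 -62/81]
x' − x̄ = [-109/81, 593/243] = K·y
y = (KᵀK)⁻¹·Kᵀ·(x' − x̄) = [-1, -5]
z = y + H·x̄ = [-1, -5] + [0, 6] = [-1, 1]

z = [-1, 1]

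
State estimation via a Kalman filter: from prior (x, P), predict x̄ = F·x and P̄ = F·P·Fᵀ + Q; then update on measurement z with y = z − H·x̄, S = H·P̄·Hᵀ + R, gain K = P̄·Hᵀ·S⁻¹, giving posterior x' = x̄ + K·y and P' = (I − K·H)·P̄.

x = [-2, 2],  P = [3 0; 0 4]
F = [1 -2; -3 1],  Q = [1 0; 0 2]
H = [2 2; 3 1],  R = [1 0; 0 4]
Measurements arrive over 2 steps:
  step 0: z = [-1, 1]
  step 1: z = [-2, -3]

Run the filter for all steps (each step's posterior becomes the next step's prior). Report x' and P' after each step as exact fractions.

step 0: x' = [2291/6355, -4906/6355], P' = [6387/6355 -7117/6355; -7117/6355 9407/6355]
step 1: x' = [-1082863/1402305, -245707/1402305], P' = [1372402/1402305 -1533542/1402305; -1533542/1402305 2024602/1402305]

step 0: x̄ = F·x = [-6, 8]
step 0: P̄ = F·P·Fᵀ + Q = [20 -17; -17 33]
step 0: y = z − H·x̄ = [-5, 11]
step 0: S = H·P̄·Hᵀ + R = [77 50; 50 115]
step 0: K = P̄·Hᵀ·S⁻¹ = [-292/1271 3011/6355; 916/1271 -2986/6355]
step 0: x' = x̄ + K·y = [2291/6355, -4906/6355]
step 0: P' = (I − K·H)·P̄ = [6387/6355 -7117/6355; -7117/6355 9407/6355]
step 1: x̄ = F·x = [12103/6355, -11779/6355]
step 1: P̄ = F·P·Fᵀ + Q = [78838/6355 -87794/6355; -87794/6355 122302/6355]
step 1: y = z − H·x̄ = [-13358/6355, -8719/1271]
step 1: S = H·P̄·Hᵀ + R = [108563/6355 3056/1271; 3056/1271 66100/1271]
step 1: K = P̄·Hᵀ·S⁻¹ = [-64456/280461 645916/1402305; 196424/280461 -644006/1402305]
step 1: x' = x̄ + K·y = [-1082863/1402305, -245707/1402305]
step 1: P' = (I − K·H)·P̄ = [1372402/1402305 -1533542/1402305; -1533542/1402305 2024602/1402305]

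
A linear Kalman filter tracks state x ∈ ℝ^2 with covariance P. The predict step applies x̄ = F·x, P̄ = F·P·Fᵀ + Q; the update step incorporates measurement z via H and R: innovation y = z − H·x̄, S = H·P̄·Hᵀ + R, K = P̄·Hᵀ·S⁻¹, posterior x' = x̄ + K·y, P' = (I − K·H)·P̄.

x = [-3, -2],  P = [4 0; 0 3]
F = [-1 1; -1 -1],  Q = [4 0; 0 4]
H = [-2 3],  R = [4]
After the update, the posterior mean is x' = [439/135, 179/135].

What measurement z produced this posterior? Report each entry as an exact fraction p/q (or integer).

z = [-3]

x̄ = F·x = [1, 5]
P̄ = F·P·Fᵀ + Q = [11 1; 1 11]
S = H·P̄·Hᵀ + R = [135]
K = P̄·Hᵀ·S⁻¹ = [-19/135; 31/135]
x' − x̄ = [304/135, -496/135] = K·y
y = (KᵀK)⁻¹·Kᵀ·(x' − x̄) = [-16]
z = y + H·x̄ = [-16] + [13] = [-3]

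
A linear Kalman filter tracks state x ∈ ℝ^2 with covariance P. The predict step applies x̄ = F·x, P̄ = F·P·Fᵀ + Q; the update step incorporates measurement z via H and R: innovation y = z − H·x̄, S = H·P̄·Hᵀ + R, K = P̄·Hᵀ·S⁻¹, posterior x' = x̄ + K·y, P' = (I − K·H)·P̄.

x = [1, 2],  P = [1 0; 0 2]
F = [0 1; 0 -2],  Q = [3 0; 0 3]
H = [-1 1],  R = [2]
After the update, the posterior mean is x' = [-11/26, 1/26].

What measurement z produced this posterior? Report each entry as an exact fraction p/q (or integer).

z = [1]

x̄ = F·x = [2, -4]
P̄ = F·P·Fᵀ + Q = [5 -4; -4 11]
S = H·P̄·Hᵀ + R = [26]
K = P̄·Hᵀ·S⁻¹ = [-9/26; 15/26]
x' − x̄ = [-63/26, 105/26] = K·y
y = (KᵀK)⁻¹·Kᵀ·(x' − x̄) = [7]
z = y + H·x̄ = [7] + [-6] = [1]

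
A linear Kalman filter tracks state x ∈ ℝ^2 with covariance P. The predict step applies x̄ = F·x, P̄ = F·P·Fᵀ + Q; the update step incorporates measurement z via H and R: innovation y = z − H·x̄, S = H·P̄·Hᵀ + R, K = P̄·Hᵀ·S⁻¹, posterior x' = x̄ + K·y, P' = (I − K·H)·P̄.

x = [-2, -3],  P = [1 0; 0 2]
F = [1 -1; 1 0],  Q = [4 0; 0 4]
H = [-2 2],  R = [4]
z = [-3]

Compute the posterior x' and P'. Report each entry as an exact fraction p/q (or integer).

x̄ = F·x = [1, -2]
P̄ = F·P·Fᵀ + Q = [7 1; 1 5]
y = z − H·x̄ = [3]
S = H·P̄·Hᵀ + R = [44]
K = P̄·Hᵀ·S⁻¹ = [-3/11; 2/11]
x' = x̄ + K·y = [2/11, -16/11]
P' = (I − K·H)·P̄ = [41/11 35/11; 35/11 39/11]

x' = [2/11, -16/11]
P' = [41/11 35/11; 35/11 39/11]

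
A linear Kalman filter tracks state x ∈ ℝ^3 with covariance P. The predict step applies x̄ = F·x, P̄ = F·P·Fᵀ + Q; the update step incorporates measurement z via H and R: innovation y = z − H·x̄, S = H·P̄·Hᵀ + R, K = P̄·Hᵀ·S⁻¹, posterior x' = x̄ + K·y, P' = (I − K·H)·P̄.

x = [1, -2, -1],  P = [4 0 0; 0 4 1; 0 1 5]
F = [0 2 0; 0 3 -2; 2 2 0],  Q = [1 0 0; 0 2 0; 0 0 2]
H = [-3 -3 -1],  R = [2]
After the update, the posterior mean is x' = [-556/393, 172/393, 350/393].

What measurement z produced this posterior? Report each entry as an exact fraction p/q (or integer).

x̄ = F·x = [-4, -4, -2]
P̄ = F·P·Fᵀ + Q = [17 20 16; 20 46 20; 16 20 34]
S = H·P̄·Hᵀ + R = [1179]
K = P̄·Hᵀ·S⁻¹ = [-127/1179; -218/1179; -142/1179]
x' − x̄ = [1016/393, 1744/393, 1136/393] = K·y
y = (KᵀK)⁻¹·Kᵀ·(x' − x̄) = [-24]
z = y + H·x̄ = [-24] + [26] = [2]

z = [2]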